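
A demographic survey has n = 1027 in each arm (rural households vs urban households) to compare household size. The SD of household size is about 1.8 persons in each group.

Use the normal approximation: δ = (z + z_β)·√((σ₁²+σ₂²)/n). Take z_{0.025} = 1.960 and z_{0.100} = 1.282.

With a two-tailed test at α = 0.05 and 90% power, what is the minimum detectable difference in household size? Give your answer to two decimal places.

δ = (z_{α/2} + z_β) · √((σ₁²+σ₂²)/n)
  = (1.960 + 1.282) · √(6.48/1027)
  = 3.242 · √0.00631
  = 3.242 · 0.0794
  = 0.2575

Minimum detectable difference ≈ 0.26 persons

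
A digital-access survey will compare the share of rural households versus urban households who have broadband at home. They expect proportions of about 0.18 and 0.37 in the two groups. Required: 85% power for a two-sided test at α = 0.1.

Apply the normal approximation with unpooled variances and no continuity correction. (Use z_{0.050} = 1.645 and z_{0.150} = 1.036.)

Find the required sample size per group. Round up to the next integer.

n = (z_{α/2} + z_β)² · [p₁(1−p₁) + p₂(1−p₂)] / (p₁ − p₂)²
  = (1.645 + 1.036)² · (0.18·0.82 + 0.37·0.63) / (-0.19)²
  = (2.681)² · (0.1476 + 0.2331) / 0.0361
  = 7.1878 · 0.3807 / 0.0361
  = 75.80
Round up → n = 76 per group.

n = 76 per group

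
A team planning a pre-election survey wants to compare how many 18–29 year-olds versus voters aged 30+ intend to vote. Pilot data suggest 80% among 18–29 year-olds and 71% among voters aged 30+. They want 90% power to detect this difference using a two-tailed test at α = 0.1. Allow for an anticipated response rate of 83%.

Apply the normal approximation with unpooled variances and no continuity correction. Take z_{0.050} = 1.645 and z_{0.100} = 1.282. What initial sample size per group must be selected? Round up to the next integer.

n = 467 per group

n = (z_{α/2} + z_β)² · [p₁(1−p₁) + p₂(1−p₂)] / (p₁ − p₂)²
  = (1.645 + 1.282)² · (0.80·0.20 + 0.71·0.29) / (0.09)²
  = (2.927)² · (0.1600 + 0.2059) / 0.0081
  = 8.5673 · 0.3659 / 0.0081
  = 387.01
Adjust for 83% response: 387.01 / 0.83 = 466.28.
Round up → n = 467 per group.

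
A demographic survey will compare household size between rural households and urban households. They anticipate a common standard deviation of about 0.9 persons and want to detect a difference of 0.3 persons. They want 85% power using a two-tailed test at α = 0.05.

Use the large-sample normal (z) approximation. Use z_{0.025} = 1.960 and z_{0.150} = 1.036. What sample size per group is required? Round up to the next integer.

n = 162 per group

n = (z_{α/2} + z_β)² · (σ₁² + σ₂²) / δ²
  = (1.960 + 1.036)² · (2·0.9² = 1.62) / 0.3²
  = 8.9760 · 1.62 / 0.09
  = 161.57
Round up → n = 162 per group.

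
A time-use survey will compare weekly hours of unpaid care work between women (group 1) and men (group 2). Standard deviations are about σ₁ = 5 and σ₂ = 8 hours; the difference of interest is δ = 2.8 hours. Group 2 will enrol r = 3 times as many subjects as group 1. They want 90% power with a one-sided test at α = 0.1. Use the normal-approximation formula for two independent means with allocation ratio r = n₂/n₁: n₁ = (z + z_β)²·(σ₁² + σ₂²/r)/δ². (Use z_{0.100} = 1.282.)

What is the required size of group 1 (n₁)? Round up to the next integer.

n₁ = 39

n₁ = (z_α + z_β)² · (σ₁² + σ₂²/r) / δ²
   = (1.282 + 1.282)² · (5² + 8²/3) / 2.8²
   = 6.5741 · (25 + 21.3333) / 7.84
   = 6.5741 · 46.3333 / 7.84
   = 38.85
Round up → n₁ = 39; n₂ = r·n₁ = 3 × 39 = 117.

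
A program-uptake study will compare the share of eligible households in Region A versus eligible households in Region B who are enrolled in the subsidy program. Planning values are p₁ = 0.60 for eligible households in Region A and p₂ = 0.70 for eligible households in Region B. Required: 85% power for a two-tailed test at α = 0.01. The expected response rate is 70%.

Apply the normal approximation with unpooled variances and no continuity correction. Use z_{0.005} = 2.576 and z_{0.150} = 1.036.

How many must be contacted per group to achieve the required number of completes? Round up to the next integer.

n = 839 per group

n = (z_{α/2} + z_β)² · [p₁(1−p₁) + p₂(1−p₂)] / (p₁ − p₂)²
  = (2.576 + 1.036)² · (0.60·0.40 + 0.70·0.30) / (-0.10)²
  = (3.612)² · (0.2400 + 0.2100) / 0.0100
  = 13.0465 · 0.4500 / 0.0100
  = 587.09
Adjust for 70% response: 587.09 / 0.70 = 838.71.
Round up → n = 839 per group.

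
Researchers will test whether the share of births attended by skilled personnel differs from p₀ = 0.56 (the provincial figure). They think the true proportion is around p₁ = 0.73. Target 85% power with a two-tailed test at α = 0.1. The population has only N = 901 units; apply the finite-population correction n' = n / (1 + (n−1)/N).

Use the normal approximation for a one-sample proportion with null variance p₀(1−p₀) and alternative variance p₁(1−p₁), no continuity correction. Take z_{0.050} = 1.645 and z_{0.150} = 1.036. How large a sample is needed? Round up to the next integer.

n = [z_{α/2}·√(p₀q₀) + z_β·√(p₁q₁)]² / (p₁ − p₀)²
  = [1.645·√(0.56·0.44) + 1.036·√(0.73·0.27)]² / (0.17)²
  = [1.645·0.4964 + 1.036·0.4440]² / 0.0289
  = [1.2765]² / 0.0289
  = 56.38
Finite-population correction (N = 901): 56.38 / (1 + (56.38 − 1)/901) = 53.12.
Round up → n = 54.

n = 54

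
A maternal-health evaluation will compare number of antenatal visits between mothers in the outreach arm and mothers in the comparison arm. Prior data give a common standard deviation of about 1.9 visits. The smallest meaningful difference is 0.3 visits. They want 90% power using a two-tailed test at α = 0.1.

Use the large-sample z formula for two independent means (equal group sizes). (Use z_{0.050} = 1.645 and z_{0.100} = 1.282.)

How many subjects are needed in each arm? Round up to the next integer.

n = 688 per group

n = (z_{α/2} + z_β)² · (σ₁² + σ₂²) / δ²
  = (1.645 + 1.282)² · (2·1.9² = 7.22) / 0.3²
  = 8.5673 · 7.22 / 0.09
  = 687.29
Round up → n = 688 per group.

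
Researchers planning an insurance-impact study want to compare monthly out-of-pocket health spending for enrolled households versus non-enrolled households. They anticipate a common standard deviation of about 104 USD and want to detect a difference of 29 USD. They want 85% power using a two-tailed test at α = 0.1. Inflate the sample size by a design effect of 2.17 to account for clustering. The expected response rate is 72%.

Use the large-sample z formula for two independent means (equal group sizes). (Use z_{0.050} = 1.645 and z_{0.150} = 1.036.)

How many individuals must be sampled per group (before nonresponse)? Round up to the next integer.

n = (z_{α/2} + z_β)² · (σ₁² + σ₂²) / δ²
  = (1.645 + 1.036)² · (2·104² = 21632) / 29²
  = 7.1878 · 21632 / 841
  = 184.88
Design effect: 2.17 × 184.88 = 401.19.
Adjust for 72% response: 401.19 / 0.72 = 557.21.
Round up → n = 558 per group.

n = 558 per group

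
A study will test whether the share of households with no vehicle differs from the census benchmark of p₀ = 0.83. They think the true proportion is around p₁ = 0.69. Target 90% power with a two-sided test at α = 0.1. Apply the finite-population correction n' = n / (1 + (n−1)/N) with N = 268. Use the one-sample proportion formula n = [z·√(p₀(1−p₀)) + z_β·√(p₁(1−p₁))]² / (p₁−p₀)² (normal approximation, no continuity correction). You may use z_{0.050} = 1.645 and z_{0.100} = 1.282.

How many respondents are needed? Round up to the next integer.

n = 59

n = [z_{α/2}·√(p₀q₀) + z_β·√(p₁q₁)]² / (p₁ − p₀)²
  = [1.645·√(0.83·0.17) + 1.282·√(0.69·0.31)]² / (-0.14)²
  = [1.645·0.3756 + 1.282·0.4625]² / 0.0196
  = [1.2108]² / 0.0196
  = 74.80
Finite-population correction (N = 268): 74.80 / (1 + (74.80 − 1)/268) = 58.65.
Round up → n = 59.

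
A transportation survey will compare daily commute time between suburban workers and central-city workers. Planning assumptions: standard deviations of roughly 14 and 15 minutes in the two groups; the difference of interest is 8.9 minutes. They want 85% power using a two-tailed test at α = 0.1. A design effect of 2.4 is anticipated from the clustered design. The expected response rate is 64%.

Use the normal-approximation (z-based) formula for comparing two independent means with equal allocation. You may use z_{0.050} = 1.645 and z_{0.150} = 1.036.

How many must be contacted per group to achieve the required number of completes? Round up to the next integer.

n = (z_{α/2} + z_β)² · (σ₁² + σ₂²) / δ²
  = (1.645 + 1.036)² · (14² + 15² = 421) / 8.9²
  = 7.1878 · 421 / 79.21
  = 38.20
Design effect: 2.4 × 38.20 = 91.69.
Adjust for 64% response: 91.69 / 0.64 = 143.26.
Round up → n = 144 per group.

n = 144 per group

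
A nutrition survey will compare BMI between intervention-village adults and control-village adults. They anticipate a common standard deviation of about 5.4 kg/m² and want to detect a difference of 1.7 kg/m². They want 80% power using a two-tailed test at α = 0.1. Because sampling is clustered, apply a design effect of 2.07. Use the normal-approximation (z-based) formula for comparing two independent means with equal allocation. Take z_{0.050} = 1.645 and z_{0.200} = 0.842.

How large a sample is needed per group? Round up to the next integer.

n = (z_{α/2} + z_β)² · (σ₁² + σ₂²) / δ²
  = (1.645 + 0.842)² · (2·5.4² = 58.32) / 1.7²
  = 6.1852 · 58.32 / 2.89
  = 124.82
Design effect: 2.07 × 124.82 = 258.37.
Round up → n = 259 per group.

n = 259 per group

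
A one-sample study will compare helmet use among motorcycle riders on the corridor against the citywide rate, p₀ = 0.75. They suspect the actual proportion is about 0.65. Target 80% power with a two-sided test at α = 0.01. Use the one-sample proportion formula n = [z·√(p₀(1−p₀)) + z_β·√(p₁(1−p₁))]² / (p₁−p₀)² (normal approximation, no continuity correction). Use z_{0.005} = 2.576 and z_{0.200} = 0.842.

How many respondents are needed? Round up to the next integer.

n = 231

n = [z_{α/2}·√(p₀q₀) + z_β·√(p₁q₁)]² / (p₁ − p₀)²
  = [2.576·√(0.75·0.25) + 0.842·√(0.65·0.35)]² / (-0.10)²
  = [2.576·0.4330 + 0.842·0.4770]² / 0.0100
  = [1.5170]² / 0.0100
  = 230.14
Round up → n = 231.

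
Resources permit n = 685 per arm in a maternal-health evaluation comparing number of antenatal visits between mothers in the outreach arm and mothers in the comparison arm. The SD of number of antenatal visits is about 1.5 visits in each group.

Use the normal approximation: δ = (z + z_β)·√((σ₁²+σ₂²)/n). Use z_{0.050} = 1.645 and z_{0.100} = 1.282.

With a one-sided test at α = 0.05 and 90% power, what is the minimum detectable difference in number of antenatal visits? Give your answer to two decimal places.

Minimum detectable difference ≈ 0.24 visits

δ = (z_α + z_β) · √((σ₁²+σ₂²)/n)
  = (1.645 + 1.282) · √(4.5/685)
  = 2.927 · √0.00657
  = 2.927 · 0.0811
  = 0.2372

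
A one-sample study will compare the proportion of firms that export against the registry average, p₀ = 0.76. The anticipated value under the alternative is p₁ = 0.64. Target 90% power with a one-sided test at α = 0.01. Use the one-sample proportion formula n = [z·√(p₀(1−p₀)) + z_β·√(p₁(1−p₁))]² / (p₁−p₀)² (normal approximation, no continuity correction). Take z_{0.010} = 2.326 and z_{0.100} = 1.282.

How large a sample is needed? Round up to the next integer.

n = [z_α·√(p₀q₀) + z_β·√(p₁q₁)]² / (p₁ − p₀)²
  = [2.326·√(0.76·0.24) + 1.282·√(0.64·0.36)]² / (-0.12)²
  = [2.326·0.4271 + 1.282·0.4800]² / 0.0144
  = [1.6088]² / 0.0144
  = 179.73
Round up → n = 180.

n = 180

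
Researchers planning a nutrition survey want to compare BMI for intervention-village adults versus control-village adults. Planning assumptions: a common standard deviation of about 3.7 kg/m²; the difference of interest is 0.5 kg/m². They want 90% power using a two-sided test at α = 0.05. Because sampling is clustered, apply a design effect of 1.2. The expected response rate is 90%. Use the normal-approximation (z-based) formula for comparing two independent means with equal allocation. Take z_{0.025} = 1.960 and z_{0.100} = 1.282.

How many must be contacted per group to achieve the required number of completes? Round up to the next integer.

n = 1535 per group

n = (z_{α/2} + z_β)² · (σ₁² + σ₂²) / δ²
  = (1.960 + 1.282)² · (2·3.7² = 27.38) / 0.5²
  = 10.5106 · 27.38 / 0.25
  = 1151.12
Design effect: 1.2 × 1151.12 = 1381.34.
Adjust for 90% response: 1381.34 / 0.90 = 1534.82.
Round up → n = 1535 per group.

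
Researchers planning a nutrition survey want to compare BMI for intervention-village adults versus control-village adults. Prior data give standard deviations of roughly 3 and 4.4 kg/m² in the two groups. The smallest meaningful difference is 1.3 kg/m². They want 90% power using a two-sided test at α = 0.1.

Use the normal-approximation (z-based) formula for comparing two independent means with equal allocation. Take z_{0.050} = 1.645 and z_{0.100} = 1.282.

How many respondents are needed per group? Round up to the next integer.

n = (z_{α/2} + z_β)² · (σ₁² + σ₂²) / δ²
  = (1.645 + 1.282)² · (3² + 4.4² = 28.36) / 1.3²
  = 8.5673 · 28.36 / 1.69
  = 143.77
Round up → n = 144 per group.

n = 144 per group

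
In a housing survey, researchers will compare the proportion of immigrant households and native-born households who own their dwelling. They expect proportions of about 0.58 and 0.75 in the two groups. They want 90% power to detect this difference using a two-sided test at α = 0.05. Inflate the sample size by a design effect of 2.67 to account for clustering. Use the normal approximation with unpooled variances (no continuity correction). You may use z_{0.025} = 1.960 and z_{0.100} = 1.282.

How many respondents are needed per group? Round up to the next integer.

n = (z_{α/2} + z_β)² · [p₁(1−p₁) + p₂(1−p₂)] / (p₁ − p₂)²
  = (1.960 + 1.282)² · (0.58·0.42 + 0.75·0.25) / (-0.17)²
  = (3.242)² · (0.2436 + 0.1875) / 0.0289
  = 10.5106 · 0.4311 / 0.0289
  = 156.79
Design effect: 2.67 × 156.79 = 418.62.
Round up → n = 419 per group.

n = 419 per group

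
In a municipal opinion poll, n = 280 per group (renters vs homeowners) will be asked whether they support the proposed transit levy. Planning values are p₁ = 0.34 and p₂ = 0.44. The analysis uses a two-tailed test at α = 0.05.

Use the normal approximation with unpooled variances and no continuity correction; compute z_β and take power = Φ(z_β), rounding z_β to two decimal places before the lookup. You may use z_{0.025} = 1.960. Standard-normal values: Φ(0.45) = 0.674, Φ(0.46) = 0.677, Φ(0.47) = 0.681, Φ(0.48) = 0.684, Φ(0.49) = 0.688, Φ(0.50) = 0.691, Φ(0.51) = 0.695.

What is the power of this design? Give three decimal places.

Power ≈ 0.684

z_β = |p₁−p₂|·√(n/[p₁q₁+p₂q₂]) − z_{α/2}
    = 0.10 · √(280/0.4708) − 1.960
    = 0.10 · 24.3871 − 1.960
    = 2.4387 − 1.960 = 0.4787 → 0.48
Power = Φ(0.48) = 0.684.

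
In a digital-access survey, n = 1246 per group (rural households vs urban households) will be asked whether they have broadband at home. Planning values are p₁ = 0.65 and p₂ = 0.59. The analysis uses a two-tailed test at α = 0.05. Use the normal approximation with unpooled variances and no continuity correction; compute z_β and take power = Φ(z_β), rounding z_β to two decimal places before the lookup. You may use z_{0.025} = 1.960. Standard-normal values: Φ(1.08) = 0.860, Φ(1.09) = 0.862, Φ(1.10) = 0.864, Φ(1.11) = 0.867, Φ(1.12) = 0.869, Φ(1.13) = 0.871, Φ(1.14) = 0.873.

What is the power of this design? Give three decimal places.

Power ≈ 0.871

z_β = |p₁−p₂|·√(n/[p₁q₁+p₂q₂]) − z_{α/2}
    = 0.06 · √(1246/0.4694) − 1.960
    = 0.06 · 51.5214 − 1.960
    = 3.0913 − 1.960 = 1.1313 → 1.13
Power = Φ(1.13) = 0.871.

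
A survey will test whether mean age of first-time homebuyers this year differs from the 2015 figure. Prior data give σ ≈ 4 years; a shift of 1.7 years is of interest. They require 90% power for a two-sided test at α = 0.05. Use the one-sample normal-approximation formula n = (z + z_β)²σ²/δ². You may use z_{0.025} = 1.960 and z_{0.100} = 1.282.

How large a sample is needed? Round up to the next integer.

n = 59

n = (z_{α/2} + z_β)² · σ² / δ²
  = (1.960 + 1.282)² · 4² / 1.7²
  = 10.5106 · 16 / 2.89
  = 58.19
Round up → n = 59.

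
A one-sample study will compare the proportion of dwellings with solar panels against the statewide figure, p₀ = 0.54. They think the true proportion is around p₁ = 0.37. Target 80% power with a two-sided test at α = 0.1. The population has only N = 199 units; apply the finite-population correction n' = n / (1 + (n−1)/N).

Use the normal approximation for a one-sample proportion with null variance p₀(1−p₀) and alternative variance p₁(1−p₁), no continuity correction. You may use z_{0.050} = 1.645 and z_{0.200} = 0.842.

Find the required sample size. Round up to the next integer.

n = 42

n = [z_{α/2}·√(p₀q₀) + z_β·√(p₁q₁)]² / (p₁ − p₀)²
  = [1.645·√(0.54·0.46) + 0.842·√(0.37·0.63)]² / (-0.17)²
  = [1.645·0.4984 + 0.842·0.4828]² / 0.0289
  = [1.2264]² / 0.0289
  = 52.04
Finite-population correction (N = 199): 52.04 / (1 + (52.04 − 1)/199) = 41.42.
Round up → n = 42.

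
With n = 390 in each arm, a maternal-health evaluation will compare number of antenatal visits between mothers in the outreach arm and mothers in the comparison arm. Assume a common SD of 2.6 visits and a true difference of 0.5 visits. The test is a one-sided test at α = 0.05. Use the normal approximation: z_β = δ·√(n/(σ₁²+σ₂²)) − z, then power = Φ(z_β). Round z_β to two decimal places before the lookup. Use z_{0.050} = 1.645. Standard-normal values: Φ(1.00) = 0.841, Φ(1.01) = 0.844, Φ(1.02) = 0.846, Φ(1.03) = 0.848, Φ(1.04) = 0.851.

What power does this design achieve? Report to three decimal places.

z_β = δ·√(n/(σ₁²+σ₂²)) − z_α
    = 0.5 · √(390/13.52) − 1.645
    = 0.5 · 5.37086 − 1.645
    = 2.6854 − 1.645 = 1.0404 → 1.04
Power = Φ(1.04) = 0.851.

Power ≈ 0.851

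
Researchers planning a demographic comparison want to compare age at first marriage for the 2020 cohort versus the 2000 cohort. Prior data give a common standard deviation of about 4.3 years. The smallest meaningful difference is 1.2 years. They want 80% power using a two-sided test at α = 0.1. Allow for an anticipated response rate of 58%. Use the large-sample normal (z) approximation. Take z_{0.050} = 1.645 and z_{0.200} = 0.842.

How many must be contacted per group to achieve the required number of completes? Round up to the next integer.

n = (z_{α/2} + z_β)² · (σ₁² + σ₂²) / δ²
  = (1.645 + 0.842)² · (2·4.3² = 36.98) / 1.2²
  = 6.1852 · 36.98 / 1.44
  = 158.84
Adjust for 58% response: 158.84 / 0.58 = 273.86.
Round up → n = 274 per group.

n = 274 per group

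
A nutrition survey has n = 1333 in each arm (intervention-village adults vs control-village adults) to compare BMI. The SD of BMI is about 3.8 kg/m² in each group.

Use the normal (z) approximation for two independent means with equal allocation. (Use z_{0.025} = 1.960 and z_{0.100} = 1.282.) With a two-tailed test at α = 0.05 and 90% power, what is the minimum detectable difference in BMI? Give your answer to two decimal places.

δ = (z_{α/2} + z_β) · √((σ₁²+σ₂²)/n)
  = (1.960 + 1.282) · √(28.88/1333)
  = 3.242 · √0.02167
  = 3.242 · 0.1472
  = 0.4772

Minimum detectable difference ≈ 0.48 kg/m²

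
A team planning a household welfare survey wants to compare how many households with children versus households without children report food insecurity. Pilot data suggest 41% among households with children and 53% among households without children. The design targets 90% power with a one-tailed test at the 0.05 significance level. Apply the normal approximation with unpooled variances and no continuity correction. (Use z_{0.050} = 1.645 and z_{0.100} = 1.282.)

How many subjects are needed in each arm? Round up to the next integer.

n = 293 per group

n = (z_α + z_β)² · [p₁(1−p₁) + p₂(1−p₂)] / (p₁ − p₂)²
  = (1.645 + 1.282)² · (0.41·0.59 + 0.53·0.47) / (-0.12)²
  = (2.927)² · (0.2419 + 0.2491) / 0.0144
  = 8.5673 · 0.4910 / 0.0144
  = 292.12
Round up → n = 293 per group.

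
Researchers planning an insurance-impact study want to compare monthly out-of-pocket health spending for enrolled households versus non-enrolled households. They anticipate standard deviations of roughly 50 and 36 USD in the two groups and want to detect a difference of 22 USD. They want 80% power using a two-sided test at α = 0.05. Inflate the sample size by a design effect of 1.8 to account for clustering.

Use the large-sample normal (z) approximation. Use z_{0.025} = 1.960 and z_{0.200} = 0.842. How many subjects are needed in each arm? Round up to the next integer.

n = 111 per group

n = (z_{α/2} + z_β)² · (σ₁² + σ₂²) / δ²
  = (1.960 + 0.842)² · (50² + 36² = 3796) / 22²
  = 7.8512 · 3796 / 484
  = 61.58
Design effect: 1.8 × 61.58 = 110.84.
Round up → n = 111 per group.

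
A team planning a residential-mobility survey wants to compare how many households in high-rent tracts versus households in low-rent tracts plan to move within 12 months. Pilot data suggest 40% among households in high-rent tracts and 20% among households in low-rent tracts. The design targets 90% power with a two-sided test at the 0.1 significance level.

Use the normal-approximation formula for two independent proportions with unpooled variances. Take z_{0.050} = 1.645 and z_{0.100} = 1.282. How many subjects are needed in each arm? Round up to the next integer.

n = (z_{α/2} + z_β)² · [p₁(1−p₁) + p₂(1−p₂)] / (p₁ − p₂)²
  = (1.645 + 1.282)² · (0.40·0.60 + 0.20·0.80) / (0.20)²
  = (2.927)² · (0.2400 + 0.1600) / 0.0400
  = 8.5673 · 0.4000 / 0.0400
  = 85.67
Round up → n = 86 per group.

n = 86 per group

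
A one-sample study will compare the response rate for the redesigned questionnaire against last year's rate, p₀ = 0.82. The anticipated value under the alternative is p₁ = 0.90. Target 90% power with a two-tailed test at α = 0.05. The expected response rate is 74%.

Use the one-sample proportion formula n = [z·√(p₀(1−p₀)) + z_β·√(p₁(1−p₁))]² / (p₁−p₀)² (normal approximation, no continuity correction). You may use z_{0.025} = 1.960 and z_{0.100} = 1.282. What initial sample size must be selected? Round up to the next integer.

n = 274

n = [z_{α/2}·√(p₀q₀) + z_β·√(p₁q₁)]² / (p₁ − p₀)²
  = [1.960·√(0.82·0.18) + 1.282·√(0.90·0.10)]² / (0.08)²
  = [1.960·0.3842 + 1.282·0.3000]² / 0.0064
  = [1.1376]² / 0.0064
  = 202.21
Adjust for 74% response: 202.21 / 0.74 = 273.26.
Round up → n = 274.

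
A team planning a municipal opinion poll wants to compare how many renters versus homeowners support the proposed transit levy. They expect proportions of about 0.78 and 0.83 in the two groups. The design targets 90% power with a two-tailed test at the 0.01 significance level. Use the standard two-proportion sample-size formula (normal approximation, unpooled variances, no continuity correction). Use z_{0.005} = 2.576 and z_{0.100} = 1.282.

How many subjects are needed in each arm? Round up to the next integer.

n = (z_{α/2} + z_β)² · [p₁(1−p₁) + p₂(1−p₂)] / (p₁ − p₂)²
  = (2.576 + 1.282)² · (0.78·0.22 + 0.83·0.17) / (-0.05)²
  = (3.858)² · (0.1716 + 0.1411) / 0.0025
  = 14.8842 · 0.3127 / 0.0025
  = 1861.71
Round up → n = 1862 per group.

n = 1862 per group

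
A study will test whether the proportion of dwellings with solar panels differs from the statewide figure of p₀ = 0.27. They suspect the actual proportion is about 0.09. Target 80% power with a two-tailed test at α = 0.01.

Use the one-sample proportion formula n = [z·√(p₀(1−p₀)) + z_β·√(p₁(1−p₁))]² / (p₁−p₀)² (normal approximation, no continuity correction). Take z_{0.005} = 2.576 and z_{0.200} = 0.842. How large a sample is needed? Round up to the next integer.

n = 60

n = [z_{α/2}·√(p₀q₀) + z_β·√(p₁q₁)]² / (p₁ − p₀)²
  = [2.576·√(0.27·0.73) + 0.842·√(0.09·0.91)]² / (-0.18)²
  = [2.576·0.4440 + 0.842·0.2862]² / 0.0324
  = [1.3846]² / 0.0324
  = 59.17
Round up → n = 60.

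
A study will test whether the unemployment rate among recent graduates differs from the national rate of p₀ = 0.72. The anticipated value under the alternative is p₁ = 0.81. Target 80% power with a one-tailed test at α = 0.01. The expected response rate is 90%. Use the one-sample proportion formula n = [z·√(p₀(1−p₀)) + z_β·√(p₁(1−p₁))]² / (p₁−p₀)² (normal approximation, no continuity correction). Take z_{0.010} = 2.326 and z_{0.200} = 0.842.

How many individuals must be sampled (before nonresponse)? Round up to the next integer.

n = 260

n = [z_α·√(p₀q₀) + z_β·√(p₁q₁)]² / (p₁ − p₀)²
  = [2.326·√(0.72·0.28) + 0.842·√(0.81·0.19)]² / (0.09)²
  = [2.326·0.4490 + 0.842·0.3923]² / 0.0081
  = [1.3747]² / 0.0081
  = 233.30
Adjust for 90% response: 233.30 / 0.90 = 259.23.
Round up → n = 260.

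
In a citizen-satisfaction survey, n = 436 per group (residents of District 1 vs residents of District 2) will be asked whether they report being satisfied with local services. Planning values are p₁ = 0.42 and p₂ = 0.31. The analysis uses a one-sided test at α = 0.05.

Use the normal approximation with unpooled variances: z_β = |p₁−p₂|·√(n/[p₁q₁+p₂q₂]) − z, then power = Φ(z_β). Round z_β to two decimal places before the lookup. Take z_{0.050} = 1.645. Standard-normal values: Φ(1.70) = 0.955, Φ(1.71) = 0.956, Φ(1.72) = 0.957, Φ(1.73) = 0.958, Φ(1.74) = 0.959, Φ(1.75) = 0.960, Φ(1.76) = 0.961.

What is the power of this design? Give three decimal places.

Power ≈ 0.960

z_β = |p₁−p₂|·√(n/[p₁q₁+p₂q₂]) − z_α
    = 0.11 · √(436/0.4575) − 1.645
    = 0.11 · 30.8708 − 1.645
    = 3.3958 − 1.645 = 1.7508 → 1.75
Power = Φ(1.75) = 0.960.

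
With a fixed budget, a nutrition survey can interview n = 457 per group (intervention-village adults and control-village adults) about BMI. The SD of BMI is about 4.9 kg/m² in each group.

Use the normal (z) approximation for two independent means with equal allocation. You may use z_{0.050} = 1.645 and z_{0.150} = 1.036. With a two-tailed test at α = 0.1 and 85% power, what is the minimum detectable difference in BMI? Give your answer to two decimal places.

δ = (z_{α/2} + z_β) · √((σ₁²+σ₂²)/n)
  = (1.645 + 1.036) · √(48.02/457)
  = 2.681 · √0.10508
  = 2.681 · 0.3242
  = 0.8691

Minimum detectable difference ≈ 0.87 kg/m²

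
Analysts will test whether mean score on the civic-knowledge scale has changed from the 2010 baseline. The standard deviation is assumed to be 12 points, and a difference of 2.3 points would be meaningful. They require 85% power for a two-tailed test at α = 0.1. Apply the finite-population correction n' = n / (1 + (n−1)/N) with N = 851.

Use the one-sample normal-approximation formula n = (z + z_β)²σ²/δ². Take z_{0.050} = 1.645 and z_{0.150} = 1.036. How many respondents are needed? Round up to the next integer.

n = (z_{α/2} + z_β)² · σ² / δ²
  = (1.645 + 1.036)² · 12² / 2.3²
  = 7.1878 · 144 / 5.29
  = 195.66
Finite-population correction (N = 851): 195.66 / (1 + (195.66 − 1)/851) = 159.24.
Round up → n = 160.

n = 160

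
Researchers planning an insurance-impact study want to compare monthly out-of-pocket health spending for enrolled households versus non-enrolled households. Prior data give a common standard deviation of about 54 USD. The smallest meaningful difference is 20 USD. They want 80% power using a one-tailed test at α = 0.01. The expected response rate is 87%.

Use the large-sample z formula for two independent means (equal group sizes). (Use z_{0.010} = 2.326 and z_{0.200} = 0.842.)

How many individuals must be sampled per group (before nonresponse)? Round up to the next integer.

n = (z_α + z_β)² · (σ₁² + σ₂²) / δ²
  = (2.326 + 0.842)² · (2·54² = 5832) / 20²
  = 10.0362 · 5832 / 400
  = 146.33
Adjust for 87% response: 146.33 / 0.87 = 168.19.
Round up → n = 169 per group.

n = 169 per group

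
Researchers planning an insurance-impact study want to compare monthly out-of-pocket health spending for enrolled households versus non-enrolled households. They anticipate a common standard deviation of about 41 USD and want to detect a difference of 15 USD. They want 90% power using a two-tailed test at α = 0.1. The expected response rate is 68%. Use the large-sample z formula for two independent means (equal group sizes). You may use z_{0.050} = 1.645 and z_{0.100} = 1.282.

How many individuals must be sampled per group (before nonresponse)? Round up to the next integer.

n = 189 per group

n = (z_{α/2} + z_β)² · (σ₁² + σ₂²) / δ²
  = (1.645 + 1.282)² · (2·41² = 3362) / 15²
  = 8.5673 · 3362 / 225
  = 128.01
Adjust for 68% response: 128.01 / 0.68 = 188.26.
Round up → n = 189 per group.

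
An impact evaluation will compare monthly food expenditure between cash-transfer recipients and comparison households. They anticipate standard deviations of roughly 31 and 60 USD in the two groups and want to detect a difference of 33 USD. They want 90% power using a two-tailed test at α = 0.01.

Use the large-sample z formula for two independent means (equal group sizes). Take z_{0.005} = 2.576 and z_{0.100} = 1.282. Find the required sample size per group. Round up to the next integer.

n = 63 per group

n = (z_{α/2} + z_β)² · (σ₁² + σ₂²) / δ²
  = (2.576 + 1.282)² · (31² + 60² = 4561) / 33²
  = 14.8842 · 4561 / 1089
  = 62.34
Round up → n = 63 per group.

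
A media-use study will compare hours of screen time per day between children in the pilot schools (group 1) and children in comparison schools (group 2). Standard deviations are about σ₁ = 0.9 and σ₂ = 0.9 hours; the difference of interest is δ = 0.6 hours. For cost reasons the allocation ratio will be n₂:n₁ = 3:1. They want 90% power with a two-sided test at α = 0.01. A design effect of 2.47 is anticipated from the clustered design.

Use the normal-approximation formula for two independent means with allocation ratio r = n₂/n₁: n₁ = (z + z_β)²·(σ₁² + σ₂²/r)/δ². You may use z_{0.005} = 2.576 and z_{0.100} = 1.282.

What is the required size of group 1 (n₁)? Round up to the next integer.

n₁ = (z_{α/2} + z_β)² · (σ₁² + σ₂²/r) / δ²
   = (2.576 + 1.282)² · (0.9² + 0.9²/3) / 0.6²
   = 14.8842 · (0.81 + 0.27) / 0.36
   = 14.8842 · 1.08 / 0.36
   = 44.65
Design effect: 2.47 × 44.65 = 110.29.
Round up → n₁ = 111; n₂ = r·n₁ = 3 × 111 = 333.

n₁ = 111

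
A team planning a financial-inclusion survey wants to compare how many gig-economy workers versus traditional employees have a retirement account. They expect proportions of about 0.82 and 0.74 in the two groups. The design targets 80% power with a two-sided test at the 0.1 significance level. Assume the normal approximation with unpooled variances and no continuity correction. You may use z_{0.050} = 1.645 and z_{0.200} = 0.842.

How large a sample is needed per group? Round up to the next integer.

n = (z_{α/2} + z_β)² · [p₁(1−p₁) + p₂(1−p₂)] / (p₁ − p₂)²
  = (1.645 + 0.842)² · (0.82·0.18 + 0.74·0.26) / (0.08)²
  = (2.487)² · (0.1476 + 0.1924) / 0.0064
  = 6.1852 · 0.3400 / 0.0064
  = 328.59
Round up → n = 329 per group.

n = 329 per group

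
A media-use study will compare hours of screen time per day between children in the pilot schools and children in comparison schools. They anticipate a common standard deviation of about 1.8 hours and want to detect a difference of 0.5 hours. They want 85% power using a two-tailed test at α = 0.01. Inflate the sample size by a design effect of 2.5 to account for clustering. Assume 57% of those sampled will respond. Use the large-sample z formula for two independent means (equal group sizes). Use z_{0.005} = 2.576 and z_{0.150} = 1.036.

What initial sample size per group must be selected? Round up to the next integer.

n = (z_{α/2} + z_β)² · (σ₁² + σ₂²) / δ²
  = (2.576 + 1.036)² · (2·1.8² = 6.48) / 0.5²
  = 13.0465 · 6.48 / 0.25
  = 338.17
Design effect: 2.5 × 338.17 = 845.42.
Adjust for 57% response: 845.42 / 0.57 = 1483.19.
Round up → n = 1484 per group.

n = 1484 per group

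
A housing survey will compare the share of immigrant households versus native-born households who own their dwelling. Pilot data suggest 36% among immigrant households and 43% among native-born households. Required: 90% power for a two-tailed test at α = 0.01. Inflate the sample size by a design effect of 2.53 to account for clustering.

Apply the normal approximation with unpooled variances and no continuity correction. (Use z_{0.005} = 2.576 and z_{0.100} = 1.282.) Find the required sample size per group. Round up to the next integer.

n = (z_{α/2} + z_β)² · [p₁(1−p₁) + p₂(1−p₂)] / (p₁ − p₂)²
  = (2.576 + 1.282)² · (0.36·0.64 + 0.43·0.57) / (-0.07)²
  = (3.858)² · (0.2304 + 0.2451) / 0.0049
  = 14.8842 · 0.4755 / 0.0049
  = 1444.37
Design effect: 2.53 × 1444.37 = 3654.26.
Round up → n = 3655 per group.

n = 3655 per group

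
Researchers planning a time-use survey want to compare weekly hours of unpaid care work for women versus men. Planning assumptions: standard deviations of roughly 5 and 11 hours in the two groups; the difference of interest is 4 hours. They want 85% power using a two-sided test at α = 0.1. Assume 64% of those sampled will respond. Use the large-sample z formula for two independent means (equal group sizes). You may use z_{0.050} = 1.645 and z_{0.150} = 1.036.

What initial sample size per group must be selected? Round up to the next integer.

n = (z_{α/2} + z_β)² · (σ₁² + σ₂²) / δ²
  = (1.645 + 1.036)² · (5² + 11² = 146) / 4²
  = 7.1878 · 146 / 16
  = 65.59
Adjust for 64% response: 65.59 / 0.64 = 102.48.
Round up → n = 103 per group.

n = 103 per group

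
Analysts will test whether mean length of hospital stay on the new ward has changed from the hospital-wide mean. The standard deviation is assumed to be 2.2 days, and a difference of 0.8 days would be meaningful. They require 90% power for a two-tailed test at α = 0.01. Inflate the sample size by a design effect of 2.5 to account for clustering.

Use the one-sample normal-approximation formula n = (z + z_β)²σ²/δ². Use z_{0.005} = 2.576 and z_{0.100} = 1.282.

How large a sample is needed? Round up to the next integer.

n = 282

n = (z_{α/2} + z_β)² · σ² / δ²
  = (2.576 + 1.282)² · 2.2² / 0.8²
  = 14.8842 · 4.84 / 0.64
  = 112.56
Design effect: 2.5 × 112.56 = 281.40.
Round up → n = 282.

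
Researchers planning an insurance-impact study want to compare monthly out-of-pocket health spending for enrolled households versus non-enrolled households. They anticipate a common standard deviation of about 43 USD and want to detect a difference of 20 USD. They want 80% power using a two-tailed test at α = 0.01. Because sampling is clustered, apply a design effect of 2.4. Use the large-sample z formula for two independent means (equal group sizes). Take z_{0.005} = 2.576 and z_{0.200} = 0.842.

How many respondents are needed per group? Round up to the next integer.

n = 260 per group

n = (z_{α/2} + z_β)² · (σ₁² + σ₂²) / δ²
  = (2.576 + 0.842)² · (2·43² = 3698) / 20²
  = 11.6827 · 3698 / 400
  = 108.01
Design effect: 2.4 × 108.01 = 259.22.
Round up → n = 260 per group.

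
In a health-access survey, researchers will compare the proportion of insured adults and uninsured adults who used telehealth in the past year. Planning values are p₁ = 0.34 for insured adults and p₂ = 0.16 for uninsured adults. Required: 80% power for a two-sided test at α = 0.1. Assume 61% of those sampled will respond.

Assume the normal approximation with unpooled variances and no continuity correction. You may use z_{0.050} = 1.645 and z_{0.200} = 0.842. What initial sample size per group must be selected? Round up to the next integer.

n = (z_{α/2} + z_β)² · [p₁(1−p₁) + p₂(1−p₂)] / (p₁ − p₂)²
  = (1.645 + 0.842)² · (0.34·0.66 + 0.16·0.84) / (0.18)²
  = (2.487)² · (0.2244 + 0.1344) / 0.0324
  = 6.1852 · 0.3588 / 0.0324
  = 68.50
Adjust for 61% response: 68.50 / 0.61 = 112.29.
Round up → n = 113 per group.

n = 113 per group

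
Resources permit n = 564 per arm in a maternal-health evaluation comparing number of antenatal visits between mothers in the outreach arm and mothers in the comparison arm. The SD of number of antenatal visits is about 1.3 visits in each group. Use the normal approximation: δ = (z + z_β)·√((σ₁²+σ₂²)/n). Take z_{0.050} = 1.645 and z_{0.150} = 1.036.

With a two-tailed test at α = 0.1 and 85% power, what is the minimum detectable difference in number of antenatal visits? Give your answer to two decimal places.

Minimum detectable difference ≈ 0.21 visits

δ = (z_{α/2} + z_β) · √((σ₁²+σ₂²)/n)
  = (1.645 + 1.036) · √(3.38/564)
  = 2.681 · √0.00599
  = 2.681 · 0.0774
  = 0.2075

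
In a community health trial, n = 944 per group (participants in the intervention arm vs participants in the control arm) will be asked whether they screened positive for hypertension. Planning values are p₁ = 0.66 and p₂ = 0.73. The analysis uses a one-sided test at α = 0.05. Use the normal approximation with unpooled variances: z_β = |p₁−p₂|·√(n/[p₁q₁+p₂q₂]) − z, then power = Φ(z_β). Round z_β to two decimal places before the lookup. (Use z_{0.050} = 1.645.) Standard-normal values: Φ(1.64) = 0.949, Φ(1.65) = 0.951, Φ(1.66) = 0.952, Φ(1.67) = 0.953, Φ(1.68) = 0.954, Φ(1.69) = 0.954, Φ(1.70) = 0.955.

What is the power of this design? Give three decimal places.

z_β = |p₁−p₂|·√(n/[p₁q₁+p₂q₂]) − z_α
    = 0.07 · √(944/0.4215) − 1.645
    = 0.07 · 47.3246 − 1.645
    = 3.3127 − 1.645 = 1.6677 → 1.67
Power = Φ(1.67) = 0.953.

Power ≈ 0.953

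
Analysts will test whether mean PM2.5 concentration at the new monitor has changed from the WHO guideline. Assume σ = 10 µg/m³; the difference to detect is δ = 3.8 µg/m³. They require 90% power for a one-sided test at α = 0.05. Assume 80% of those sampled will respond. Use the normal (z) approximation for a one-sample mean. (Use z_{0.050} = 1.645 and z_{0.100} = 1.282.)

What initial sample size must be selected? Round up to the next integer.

n = 75

n = (z_α + z_β)² · σ² / δ²
  = (1.645 + 1.282)² · 10² / 3.8²
  = 8.5673 · 100 / 14.44
  = 59.33
Adjust for 80% response: 59.33 / 0.80 = 74.16.
Round up → n = 75.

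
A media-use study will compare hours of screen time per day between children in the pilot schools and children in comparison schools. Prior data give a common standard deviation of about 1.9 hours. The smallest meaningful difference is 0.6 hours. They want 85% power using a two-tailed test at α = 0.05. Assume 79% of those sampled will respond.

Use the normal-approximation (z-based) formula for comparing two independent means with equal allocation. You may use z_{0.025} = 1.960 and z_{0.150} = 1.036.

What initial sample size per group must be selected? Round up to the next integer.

n = (z_{α/2} + z_β)² · (σ₁² + σ₂²) / δ²
  = (1.960 + 1.036)² · (2·1.9² = 7.22) / 0.6²
  = 8.9760 · 7.22 / 0.36
  = 180.02
Adjust for 79% response: 180.02 / 0.79 = 227.87.
Round up → n = 228 per group.

n = 228 per group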